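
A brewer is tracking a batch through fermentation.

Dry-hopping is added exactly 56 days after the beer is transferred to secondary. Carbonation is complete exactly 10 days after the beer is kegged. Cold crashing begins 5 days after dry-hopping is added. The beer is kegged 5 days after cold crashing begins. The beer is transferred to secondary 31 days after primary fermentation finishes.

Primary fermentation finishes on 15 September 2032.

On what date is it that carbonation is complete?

Primary fermentation finishes: Sep 15, 2032.
The beer is transferred to secondary: Sep 15, 2032 + 31 days = Oct 16, 2032.
Dry-hopping is added: Oct 16, 2032 + 56 days = Dec 11, 2032.
Cold crashing begins: Dec 11, 2032 + 5 days = Dec 16, 2032.
The beer is kegged: Dec 16, 2032 + 5 days = Dec 21, 2032.
Carbonation is complete: Dec 21, 2032 + 10 days = Dec 31, 2032.

31 December 2032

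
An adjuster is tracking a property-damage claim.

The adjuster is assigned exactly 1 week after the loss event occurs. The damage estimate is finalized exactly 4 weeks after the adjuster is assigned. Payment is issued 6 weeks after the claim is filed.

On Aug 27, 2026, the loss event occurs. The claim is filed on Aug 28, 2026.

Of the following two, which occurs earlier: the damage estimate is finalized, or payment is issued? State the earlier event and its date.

The loss event occurs: Aug 27, 2026.
The adjuster is assigned: Aug 27, 2026 + 1 week = Sep 3, 2026.
The damage estimate is finalized: Sep 3, 2026 + 4 weeks = Oct 1, 2026.
The claim is filed: Aug 28, 2026.
Payment is issued: Aug 28, 2026 + 6 weeks = Oct 9, 2026.
Comparing: the damage estimate is finalized on Oct 1, 2026 vs payment is issued on Oct 9, 2026. Earlier: the damage estimate is finalized.

The damage estimate is finalized — Oct 1, 2026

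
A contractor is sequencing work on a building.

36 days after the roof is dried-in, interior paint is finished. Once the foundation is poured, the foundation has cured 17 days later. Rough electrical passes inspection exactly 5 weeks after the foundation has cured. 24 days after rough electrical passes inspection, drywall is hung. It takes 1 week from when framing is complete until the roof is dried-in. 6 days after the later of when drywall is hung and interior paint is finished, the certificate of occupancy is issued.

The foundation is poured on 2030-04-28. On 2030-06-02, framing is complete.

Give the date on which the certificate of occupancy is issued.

2030-07-21

The foundation is poured: Apr 28, 2030.
The foundation has cured: Apr 28, 2030 + 17 days = May 15, 2030.
Rough electrical passes inspection: May 15, 2030 + 5 weeks = Jun 19, 2030.
Drywall is hung: Jun 19, 2030 + 24 days = Jul 13, 2030.
Framing is complete: Jun 2, 2030.
The roof is dried-in: Jun 2, 2030 + 1 week = Jun 9, 2030.
Interior paint is finished: Jun 9, 2030 + 36 days = Jul 15, 2030.
Both prerequisites met — drywall is hung (Jul 13, 2030), interior paint is finished (Jul 15, 2030); the later is Jul 15, 2030.
The certificate of occupancy is issued: Jul 15, 2030 + 6 days = Jul 21, 2030.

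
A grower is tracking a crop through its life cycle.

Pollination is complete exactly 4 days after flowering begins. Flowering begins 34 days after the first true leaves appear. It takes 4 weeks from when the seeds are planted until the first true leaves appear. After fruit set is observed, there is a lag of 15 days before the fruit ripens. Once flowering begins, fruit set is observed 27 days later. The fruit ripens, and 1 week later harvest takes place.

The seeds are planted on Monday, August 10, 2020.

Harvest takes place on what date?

Sunday, November 29, 2020

The seeds are planted: Aug 10, 2020.
The first true leaves appear: Aug 10, 2020 + 4 weeks = Sep 7, 2020.
Flowering begins: Sep 7, 2020 + 34 days = Oct 11, 2020.
Fruit set is observed: Oct 11, 2020 + 27 days = Nov 7, 2020.
The fruit ripens: Nov 7, 2020 + 15 days = Nov 22, 2020.
Harvest takes place: Nov 22, 2020 + 1 week = Nov 29, 2020.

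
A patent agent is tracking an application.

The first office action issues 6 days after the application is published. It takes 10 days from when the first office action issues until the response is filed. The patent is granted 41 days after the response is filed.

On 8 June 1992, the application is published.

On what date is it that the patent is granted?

4 August 1992

The application is published: Jun 8, 1992.
The first office action issues: Jun 8, 1992 + 6 days = Jun 14, 1992.
The response is filed: Jun 14, 1992 + 10 days = Jun 24, 1992.
The patent is granted: Jun 24, 1992 + 41 days = Aug 4, 1992.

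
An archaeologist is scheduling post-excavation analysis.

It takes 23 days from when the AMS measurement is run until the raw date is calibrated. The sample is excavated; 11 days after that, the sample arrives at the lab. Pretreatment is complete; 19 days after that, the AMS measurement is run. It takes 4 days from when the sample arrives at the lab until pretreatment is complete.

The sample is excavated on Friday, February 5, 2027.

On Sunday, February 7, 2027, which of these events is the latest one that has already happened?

The sample is excavated

The sample is excavated: Feb 5, 2027.
The sample arrives at the lab: Feb 5, 2027 + 11 days = Feb 16, 2027.
Pretreatment is complete: Feb 16, 2027 + 4 days = Feb 20, 2027.
The AMS measurement is run: Feb 20, 2027 + 19 days = Mar 11, 2027.
The raw date is calibrated: Mar 11, 2027 + 23 days = Apr 3, 2027.
Feb 7, 2027 falls between when the sample is excavated (Feb 5, 2027) and when the sample arrives at the lab (Feb 16, 2027).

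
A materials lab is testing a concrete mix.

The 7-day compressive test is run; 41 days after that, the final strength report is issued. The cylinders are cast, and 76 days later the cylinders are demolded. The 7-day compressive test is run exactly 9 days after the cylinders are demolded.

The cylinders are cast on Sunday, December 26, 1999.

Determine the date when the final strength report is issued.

The cylinders are cast: Dec 26, 1999.
The cylinders are demolded: Dec 26, 1999 + 76 days = Mar 11, 2000.
The 7-day compressive test is run: Mar 11, 2000 + 9 days = Mar 20, 2000.
The final strength report is issued: Mar 20, 2000 + 41 days = Apr 30, 2000.

Sunday, April 30, 2000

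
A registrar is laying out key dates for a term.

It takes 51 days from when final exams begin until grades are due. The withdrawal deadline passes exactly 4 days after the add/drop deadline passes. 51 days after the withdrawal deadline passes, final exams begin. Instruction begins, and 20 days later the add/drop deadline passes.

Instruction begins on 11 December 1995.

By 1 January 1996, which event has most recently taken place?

Instruction begins: Dec 11, 1995.
The add/drop deadline passes: Dec 11, 1995 + 20 days = Dec 31, 1995.
The withdrawal deadline passes: Dec 31, 1995 + 4 days = Jan 4, 1996.
Final exams begin: Jan 4, 1996 + 51 days = Feb 24, 1996.
Grades are due: Feb 24, 1996 + 51 days = Apr 15, 1996.
Jan 1, 1996 falls between when the add/drop deadline passes (Dec 31, 1995) and when the withdrawal deadline passes (Jan 4, 1996).

The add/drop deadline passes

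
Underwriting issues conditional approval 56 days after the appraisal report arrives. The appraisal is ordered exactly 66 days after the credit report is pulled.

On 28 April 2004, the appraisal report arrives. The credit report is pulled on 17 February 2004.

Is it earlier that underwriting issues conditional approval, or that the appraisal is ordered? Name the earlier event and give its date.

The appraisal report arrives: Apr 28, 2004.
Underwriting issues conditional approval: Apr 28, 2004 + 56 days = Jun 23, 2004.
The credit report is pulled: Feb 17, 2004.
The appraisal is ordered: Feb 17, 2004 + 66 days = Apr 23, 2004.
Comparing: underwriting issues conditional approval on Jun 23, 2004 vs the appraisal is ordered on Apr 23, 2004. Earlier: the appraisal is ordered.

The appraisal is ordered — 23 April 2004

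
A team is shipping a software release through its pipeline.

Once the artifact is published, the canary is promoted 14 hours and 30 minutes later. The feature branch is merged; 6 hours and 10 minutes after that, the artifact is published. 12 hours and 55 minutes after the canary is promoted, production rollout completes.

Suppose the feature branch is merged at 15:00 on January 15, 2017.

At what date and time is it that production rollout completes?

The feature branch is merged: 15:00 Jan 15, 2017.
The artifact is published: 15:00 Jan 15, 2017 + 6h10m = 21:10 Jan 15, 2017.
The canary is promoted: 21:10 Jan 15, 2017 + 14h30m = 11:40 Jan 16, 2017.
Production rollout completes: 11:40 Jan 16, 2017 + 12h55m = 00:35 Jan 17, 2017.

00:35 on January 17, 2017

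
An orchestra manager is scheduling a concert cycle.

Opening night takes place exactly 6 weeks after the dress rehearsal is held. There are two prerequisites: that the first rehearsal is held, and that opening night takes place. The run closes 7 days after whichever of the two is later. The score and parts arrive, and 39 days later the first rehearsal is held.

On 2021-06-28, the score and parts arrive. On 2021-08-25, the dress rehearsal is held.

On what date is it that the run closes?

2021-10-13

The score and parts arrive: Jun 28, 2021.
The first rehearsal is held: Jun 28, 2021 + 39 days = Aug 6, 2021.
The dress rehearsal is held: Aug 25, 2021.
Opening night takes place: Aug 25, 2021 + 6 weeks = Oct 6, 2021.
Both prerequisites met — the first rehearsal is held (Aug 6, 2021), opening night takes place (Oct 6, 2021); the later is Oct 6, 2021.
The run closes: Oct 6, 2021 + 7 days = Oct 13, 2021.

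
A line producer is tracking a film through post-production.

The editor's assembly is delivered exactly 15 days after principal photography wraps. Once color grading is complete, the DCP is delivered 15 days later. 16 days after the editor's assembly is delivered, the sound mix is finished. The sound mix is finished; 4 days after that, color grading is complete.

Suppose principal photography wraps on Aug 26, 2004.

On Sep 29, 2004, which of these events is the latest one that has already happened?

The sound mix is finished

Principal photography wraps: Aug 26, 2004.
The editor's assembly is delivered: Aug 26, 2004 + 15 days = Sep 10, 2004.
The sound mix is finished: Sep 10, 2004 + 16 days = Sep 26, 2004.
Color grading is complete: Sep 26, 2004 + 4 days = Sep 30, 2004.
The DCP is delivered: Sep 30, 2004 + 15 days = Oct 15, 2004.
Sep 29, 2004 falls between when the sound mix is finished (Sep 26, 2004) and when color grading is complete (Sep 30, 2004).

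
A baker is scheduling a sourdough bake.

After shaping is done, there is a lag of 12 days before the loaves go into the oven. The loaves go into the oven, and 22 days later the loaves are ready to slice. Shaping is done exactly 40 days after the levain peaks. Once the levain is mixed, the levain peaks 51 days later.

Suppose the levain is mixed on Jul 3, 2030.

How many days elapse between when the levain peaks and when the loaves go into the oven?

52 days

Causal path: the levain peaks → shaping is done → the loaves go into the oven.
Total delay along the path: 40 + 12 = 52 days.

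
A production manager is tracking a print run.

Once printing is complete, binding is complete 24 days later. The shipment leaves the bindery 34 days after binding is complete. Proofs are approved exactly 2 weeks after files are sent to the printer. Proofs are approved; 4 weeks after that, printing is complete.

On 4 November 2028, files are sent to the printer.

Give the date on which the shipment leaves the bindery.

12 February 2029

Files are sent to the printer: Nov 4, 2028.
Proofs are approved: Nov 4, 2028 + 2 weeks = Nov 18, 2028.
Printing is complete: Nov 18, 2028 + 4 weeks = Dec 16, 2028.
Binding is complete: Dec 16, 2028 + 24 days = Jan 9, 2029.
The shipment leaves the bindery: Jan 9, 2029 + 34 days = Feb 12, 2029.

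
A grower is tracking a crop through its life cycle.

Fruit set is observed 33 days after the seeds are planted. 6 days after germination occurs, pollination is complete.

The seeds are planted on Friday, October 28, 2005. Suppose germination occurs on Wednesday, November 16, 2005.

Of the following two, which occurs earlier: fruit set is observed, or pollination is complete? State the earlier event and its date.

The seeds are planted: Oct 28, 2005.
Fruit set is observed: Oct 28, 2005 + 33 days = Nov 30, 2005.
Germination occurs: Nov 16, 2005.
Pollination is complete: Nov 16, 2005 + 6 days = Nov 22, 2005.
Comparing: fruit set is observed on Nov 30, 2005 vs pollination is complete on Nov 22, 2005. Earlier: pollination is complete.

Pollination is complete — Tuesday, November 22, 2005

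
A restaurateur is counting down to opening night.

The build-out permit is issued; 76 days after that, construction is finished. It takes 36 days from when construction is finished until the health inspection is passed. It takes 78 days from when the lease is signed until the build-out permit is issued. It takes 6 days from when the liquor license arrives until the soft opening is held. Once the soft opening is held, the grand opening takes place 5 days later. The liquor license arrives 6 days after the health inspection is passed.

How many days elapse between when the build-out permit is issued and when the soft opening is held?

Causal path: the build-out permit is issued → construction is finished → the health inspection is passed → the liquor license arrives → the soft opening is held.
Total delay along the path: 76 + 36 + 6 + 6 = 124 days.

124 days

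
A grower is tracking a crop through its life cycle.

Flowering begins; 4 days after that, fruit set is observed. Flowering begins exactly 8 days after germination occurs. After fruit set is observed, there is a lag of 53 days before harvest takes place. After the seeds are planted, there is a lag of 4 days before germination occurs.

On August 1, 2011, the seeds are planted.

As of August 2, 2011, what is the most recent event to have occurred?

The seeds are planted: Aug 1, 2011.
Germination occurs: Aug 1, 2011 + 4 days = Aug 5, 2011.
Flowering begins: Aug 5, 2011 + 8 days = Aug 13, 2011.
Fruit set is observed: Aug 13, 2011 + 4 days = Aug 17, 2011.
Harvest takes place: Aug 17, 2011 + 53 days = Oct 9, 2011.
Aug 2, 2011 falls between when the seeds are planted (Aug 1, 2011) and when germination occurs (Aug 5, 2011).

The seeds are planted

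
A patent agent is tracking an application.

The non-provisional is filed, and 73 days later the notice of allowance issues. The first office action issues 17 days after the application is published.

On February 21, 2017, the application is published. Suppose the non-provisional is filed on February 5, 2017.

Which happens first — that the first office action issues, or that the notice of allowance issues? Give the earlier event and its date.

The first office action issues — March 10, 2017

The application is published: Feb 21, 2017.
The first office action issues: Feb 21, 2017 + 17 days = Mar 10, 2017.
The non-provisional is filed: Feb 5, 2017.
The notice of allowance issues: Feb 5, 2017 + 73 days = Apr 19, 2017.
Comparing: the first office action issues on Mar 10, 2017 vs the notice of allowance issues on Apr 19, 2017. Earlier: the first office action issues.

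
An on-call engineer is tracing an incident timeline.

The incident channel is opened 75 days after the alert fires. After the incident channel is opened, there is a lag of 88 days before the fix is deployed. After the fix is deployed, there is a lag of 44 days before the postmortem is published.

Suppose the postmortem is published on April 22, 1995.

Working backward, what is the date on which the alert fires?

September 27, 1994

The postmortem is published: Apr 22, 1995.
The fix is deployed: Apr 22, 1995 − 44 days = Mar 9, 1995.
The incident channel is opened: Mar 9, 1995 − 88 days = Dec 11, 1994.
The alert fires: Dec 11, 1994 − 75 days = Sep 27, 1994.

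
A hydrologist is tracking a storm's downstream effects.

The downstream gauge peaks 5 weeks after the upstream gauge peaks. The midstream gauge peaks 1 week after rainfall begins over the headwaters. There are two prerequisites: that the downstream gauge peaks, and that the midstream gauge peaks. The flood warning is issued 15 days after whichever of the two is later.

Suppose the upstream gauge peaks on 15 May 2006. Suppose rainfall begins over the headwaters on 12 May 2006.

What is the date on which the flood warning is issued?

4 July 2006

The upstream gauge peaks: May 15, 2006.
The downstream gauge peaks: May 15, 2006 + 5 weeks = Jun 19, 2006.
Rainfall begins over the headwaters: May 12, 2006.
The midstream gauge peaks: May 12, 2006 + 1 week = May 19, 2006.
Both prerequisites met — the downstream gauge peaks (Jun 19, 2006), the midstream gauge peaks (May 19, 2006); the later is Jun 19, 2006.
The flood warning is issued: Jun 19, 2006 + 15 days = Jul 4, 2006.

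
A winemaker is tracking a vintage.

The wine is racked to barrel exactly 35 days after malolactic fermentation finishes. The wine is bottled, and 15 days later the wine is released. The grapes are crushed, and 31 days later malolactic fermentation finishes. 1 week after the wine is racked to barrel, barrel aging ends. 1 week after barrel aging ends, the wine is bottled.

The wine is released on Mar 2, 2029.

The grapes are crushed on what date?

Nov 27, 2028

The wine is released: Mar 2, 2029.
The wine is bottled: Mar 2, 2029 − 15 days = Feb 15, 2029.
Barrel aging ends: Feb 15, 2029 − 1 week = Feb 8, 2029.
The wine is racked to barrel: Feb 8, 2029 − 1 week = Feb 1, 2029.
Malolactic fermentation finishes: Feb 1, 2029 − 35 days = Dec 28, 2028.
The grapes are crushed: Dec 28, 2028 − 31 days = Nov 27, 2028.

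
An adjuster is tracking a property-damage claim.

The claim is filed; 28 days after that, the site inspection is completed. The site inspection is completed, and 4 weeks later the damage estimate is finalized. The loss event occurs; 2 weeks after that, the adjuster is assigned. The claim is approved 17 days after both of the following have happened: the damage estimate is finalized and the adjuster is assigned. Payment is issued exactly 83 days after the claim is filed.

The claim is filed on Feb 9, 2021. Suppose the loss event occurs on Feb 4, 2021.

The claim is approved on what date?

The claim is filed: Feb 9, 2021.
The site inspection is completed: Feb 9, 2021 + 28 days = Mar 9, 2021.
The damage estimate is finalized: Mar 9, 2021 + 4 weeks = Apr 6, 2021.
The loss event occurs: Feb 4, 2021.
The adjuster is assigned: Feb 4, 2021 + 2 weeks = Feb 18, 2021.
Both prerequisites met — the damage estimate is finalized (Apr 6, 2021), the adjuster is assigned (Feb 18, 2021); the later is Apr 6, 2021.
The claim is approved: Apr 6, 2021 + 17 days = Apr 23, 2021.

Apr 23, 2021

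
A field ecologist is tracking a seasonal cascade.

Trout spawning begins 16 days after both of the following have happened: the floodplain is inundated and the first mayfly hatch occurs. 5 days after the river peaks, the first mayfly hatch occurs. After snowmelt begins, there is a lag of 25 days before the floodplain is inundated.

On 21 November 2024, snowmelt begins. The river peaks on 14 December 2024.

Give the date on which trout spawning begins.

Snowmelt begins: Nov 21, 2024.
The floodplain is inundated: Nov 21, 2024 + 25 days = Dec 16, 2024.
The river peaks: Dec 14, 2024.
The first mayfly hatch occurs: Dec 14, 2024 + 5 days = Dec 19, 2024.
Both prerequisites met — the floodplain is inundated (Dec 16, 2024), the first mayfly hatch occurs (Dec 19, 2024); the later is Dec 19, 2024.
Trout spawning begins: Dec 19, 2024 + 16 days = Jan 4, 2025.

4 January 2025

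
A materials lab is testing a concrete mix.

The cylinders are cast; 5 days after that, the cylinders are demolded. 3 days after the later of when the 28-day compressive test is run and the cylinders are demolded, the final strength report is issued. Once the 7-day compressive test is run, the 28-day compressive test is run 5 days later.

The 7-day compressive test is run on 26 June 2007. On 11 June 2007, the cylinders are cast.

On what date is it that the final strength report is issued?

4 July 2007

The 7-day compressive test is run: Jun 26, 2007.
The 28-day compressive test is run: Jun 26, 2007 + 5 days = Jul 1, 2007.
The cylinders are cast: Jun 11, 2007.
The cylinders are demolded: Jun 11, 2007 + 5 days = Jun 16, 2007.
Both prerequisites met — the 28-day compressive test is run (Jul 1, 2007), the cylinders are demolded (Jun 16, 2007); the later is Jul 1, 2007.
The final strength report is issued: Jul 1, 2007 + 3 days = Jul 4, 2007.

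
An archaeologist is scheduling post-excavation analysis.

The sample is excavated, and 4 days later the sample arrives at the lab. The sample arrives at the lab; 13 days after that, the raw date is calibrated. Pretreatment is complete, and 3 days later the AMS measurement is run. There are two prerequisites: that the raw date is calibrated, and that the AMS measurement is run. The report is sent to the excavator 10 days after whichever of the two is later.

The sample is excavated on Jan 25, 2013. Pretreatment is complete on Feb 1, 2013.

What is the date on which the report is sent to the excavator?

Feb 21, 2013

The sample is excavated: Jan 25, 2013.
The sample arrives at the lab: Jan 25, 2013 + 4 days = Jan 29, 2013.
The raw date is calibrated: Jan 29, 2013 + 13 days = Feb 11, 2013.
Pretreatment is complete: Feb 1, 2013.
The AMS measurement is run: Feb 1, 2013 + 3 days = Feb 4, 2013.
Both prerequisites met — the raw date is calibrated (Feb 11, 2013), the AMS measurement is run (Feb 4, 2013); the later is Feb 11, 2013.
The report is sent to the excavator: Feb 11, 2013 + 10 days = Feb 21, 2013.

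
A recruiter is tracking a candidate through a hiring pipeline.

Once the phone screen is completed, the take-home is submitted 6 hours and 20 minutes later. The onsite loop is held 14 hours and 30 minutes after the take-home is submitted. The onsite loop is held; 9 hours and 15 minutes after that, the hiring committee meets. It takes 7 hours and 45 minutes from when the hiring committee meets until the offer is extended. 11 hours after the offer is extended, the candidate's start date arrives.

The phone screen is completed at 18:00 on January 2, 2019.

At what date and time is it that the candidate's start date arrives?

18:50 on January 4, 2019

The phone screen is completed: 18:00 Jan 2, 2019.
The take-home is submitted: 18:00 Jan 2, 2019 + 6h20m = 00:20 Jan 3, 2019.
The onsite loop is held: 00:20 Jan 3, 2019 + 14h30m = 14:50 Jan 3, 2019.
The hiring committee meets: 14:50 Jan 3, 2019 + 9h15m = 00:05 Jan 4, 2019.
The offer is extended: 00:05 Jan 4, 2019 + 7h45m = 07:50 Jan 4, 2019.
The candidate's start date arrives: 07:50 Jan 4, 2019 + 11h = 18:50 Jan 4, 2019.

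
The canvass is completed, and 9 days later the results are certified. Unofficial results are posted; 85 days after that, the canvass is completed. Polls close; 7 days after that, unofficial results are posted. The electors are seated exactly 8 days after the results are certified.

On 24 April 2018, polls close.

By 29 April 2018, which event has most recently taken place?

Polls close: Apr 24, 2018.
Unofficial results are posted: Apr 24, 2018 + 7 days = May 1, 2018.
The canvass is completed: May 1, 2018 + 85 days = Jul 25, 2018.
The results are certified: Jul 25, 2018 + 9 days = Aug 3, 2018.
The electors are seated: Aug 3, 2018 + 8 days = Aug 11, 2018.
Apr 29, 2018 falls between when polls close (Apr 24, 2018) and when unofficial results are posted (May 1, 2018).

Polls close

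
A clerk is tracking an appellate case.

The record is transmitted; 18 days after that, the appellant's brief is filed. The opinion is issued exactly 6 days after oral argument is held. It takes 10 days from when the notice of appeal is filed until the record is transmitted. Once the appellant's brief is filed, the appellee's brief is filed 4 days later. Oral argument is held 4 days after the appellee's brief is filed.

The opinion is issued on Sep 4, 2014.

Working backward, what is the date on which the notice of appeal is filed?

The opinion is issued: Sep 4, 2014.
Oral argument is held: Sep 4, 2014 − 6 days = Aug 29, 2014.
The appellee's brief is filed: Aug 29, 2014 − 4 days = Aug 25, 2014.
The appellant's brief is filed: Aug 25, 2014 − 4 days = Aug 21, 2014.
The record is transmitted: Aug 21, 2014 − 18 days = Aug 3, 2014.
The notice of appeal is filed: Aug 3, 2014 − 10 days = Jul 24, 2014.

Jul 24, 2014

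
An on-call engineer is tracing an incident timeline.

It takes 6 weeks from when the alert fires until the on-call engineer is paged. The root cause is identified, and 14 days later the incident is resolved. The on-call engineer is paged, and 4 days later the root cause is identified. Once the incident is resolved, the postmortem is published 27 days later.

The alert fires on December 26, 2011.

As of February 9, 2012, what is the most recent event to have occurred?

The on-call engineer is paged

The alert fires: Dec 26, 2011.
The on-call engineer is paged: Dec 26, 2011 + 6 weeks = Feb 6, 2012.
The root cause is identified: Feb 6, 2012 + 4 days = Feb 10, 2012.
The incident is resolved: Feb 10, 2012 + 14 days = Feb 24, 2012.
The postmortem is published: Feb 24, 2012 + 27 days = Mar 22, 2012.
Feb 9, 2012 falls between when the on-call engineer is paged (Feb 6, 2012) and when the root cause is identified (Feb 10, 2012).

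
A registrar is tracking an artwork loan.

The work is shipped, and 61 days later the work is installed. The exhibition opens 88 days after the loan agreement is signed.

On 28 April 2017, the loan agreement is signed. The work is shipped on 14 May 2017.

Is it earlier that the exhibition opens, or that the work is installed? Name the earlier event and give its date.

The loan agreement is signed: Apr 28, 2017.
The exhibition opens: Apr 28, 2017 + 88 days = Jul 25, 2017.
The work is shipped: May 14, 2017.
The work is installed: May 14, 2017 + 61 days = Jul 14, 2017.
Comparing: the exhibition opens on Jul 25, 2017 vs the work is installed on Jul 14, 2017. Earlier: the work is installed.

The work is installed — 14 July 2017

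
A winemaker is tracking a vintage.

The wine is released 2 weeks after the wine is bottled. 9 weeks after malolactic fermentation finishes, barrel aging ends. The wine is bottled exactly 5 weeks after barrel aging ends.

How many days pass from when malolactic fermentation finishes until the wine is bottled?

98 days

Causal path: malolactic fermentation finishes → barrel aging ends → the wine is bottled.
Total delay along the path: 9 + 5 weeks = 14 weeks = 98 days.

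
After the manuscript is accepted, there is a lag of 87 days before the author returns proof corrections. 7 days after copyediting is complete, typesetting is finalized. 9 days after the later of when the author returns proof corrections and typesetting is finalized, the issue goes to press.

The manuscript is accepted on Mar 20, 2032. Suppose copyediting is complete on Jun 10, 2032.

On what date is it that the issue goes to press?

The manuscript is accepted: Mar 20, 2032.
The author returns proof corrections: Mar 20, 2032 + 87 days = Jun 15, 2032.
Copyediting is complete: Jun 10, 2032.
Typesetting is finalized: Jun 10, 2032 + 7 days = Jun 17, 2032.
Both prerequisites met — the author returns proof corrections (Jun 15, 2032), typesetting is finalized (Jun 17, 2032); the later is Jun 17, 2032.
The issue goes to press: Jun 17, 2032 + 9 days = Jun 26, 2032.

Jun 26, 2032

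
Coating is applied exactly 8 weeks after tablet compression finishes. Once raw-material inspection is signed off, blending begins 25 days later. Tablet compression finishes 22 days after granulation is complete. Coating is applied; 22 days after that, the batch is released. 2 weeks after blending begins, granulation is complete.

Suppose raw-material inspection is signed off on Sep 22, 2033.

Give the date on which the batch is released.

Feb 8, 2034

Raw-material inspection is signed off: Sep 22, 2033.
Blending begins: Sep 22, 2033 + 25 days = Oct 17, 2033.
Granulation is complete: Oct 17, 2033 + 2 weeks = Oct 31, 2033.
Tablet compression finishes: Oct 31, 2033 + 22 days = Nov 22, 2033.
Coating is applied: Nov 22, 2033 + 8 weeks = Jan 17, 2034.
The batch is released: Jan 17, 2034 + 22 days = Feb 8, 2034.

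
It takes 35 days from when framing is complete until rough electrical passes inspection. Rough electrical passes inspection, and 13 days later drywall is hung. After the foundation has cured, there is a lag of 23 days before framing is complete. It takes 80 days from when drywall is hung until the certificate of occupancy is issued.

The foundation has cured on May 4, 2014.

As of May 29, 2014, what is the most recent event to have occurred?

Framing is complete

The foundation has cured: May 4, 2014.
Framing is complete: May 4, 2014 + 23 days = May 27, 2014.
Rough electrical passes inspection: May 27, 2014 + 35 days = Jul 1, 2014.
Drywall is hung: Jul 1, 2014 + 13 days = Jul 14, 2014.
The certificate of occupancy is issued: Jul 14, 2014 + 80 days = Oct 2, 2014.
May 29, 2014 falls between when framing is complete (May 27, 2014) and when rough electrical passes inspection (Jul 1, 2014).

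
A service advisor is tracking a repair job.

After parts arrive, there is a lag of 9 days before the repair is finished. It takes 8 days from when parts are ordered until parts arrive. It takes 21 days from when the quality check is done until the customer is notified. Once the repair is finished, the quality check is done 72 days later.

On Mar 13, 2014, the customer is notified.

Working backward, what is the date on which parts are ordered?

Nov 23, 2013

The customer is notified: Mar 13, 2014.
The quality check is done: Mar 13, 2014 − 21 days = Feb 20, 2014.
The repair is finished: Feb 20, 2014 − 72 days = Dec 10, 2013.
Parts arrive: Dec 10, 2013 − 9 days = Dec 1, 2013.
Parts are ordered: Dec 1, 2013 − 8 days = Nov 23, 2013.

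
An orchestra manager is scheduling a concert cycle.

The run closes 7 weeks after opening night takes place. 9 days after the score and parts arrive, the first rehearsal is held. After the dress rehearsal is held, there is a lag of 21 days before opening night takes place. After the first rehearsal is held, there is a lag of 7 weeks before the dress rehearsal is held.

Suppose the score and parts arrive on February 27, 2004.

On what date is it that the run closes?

July 4, 2004

The score and parts arrive: Feb 27, 2004.
The first rehearsal is held: Feb 27, 2004 + 9 days = Mar 7, 2004.
The dress rehearsal is held: Mar 7, 2004 + 7 weeks = Apr 25, 2004.
Opening night takes place: Apr 25, 2004 + 21 days = May 16, 2004.
The run closes: May 16, 2004 + 7 weeks = Jul 4, 2004.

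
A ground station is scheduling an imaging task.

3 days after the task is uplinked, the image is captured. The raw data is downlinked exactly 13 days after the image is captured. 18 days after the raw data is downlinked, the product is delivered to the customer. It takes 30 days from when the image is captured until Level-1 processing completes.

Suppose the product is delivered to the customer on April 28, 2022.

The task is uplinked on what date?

March 25, 2022

The product is delivered to the customer: Apr 28, 2022.
The raw data is downlinked: Apr 28, 2022 − 18 days = Apr 10, 2022.
The image is captured: Apr 10, 2022 − 13 days = Mar 28, 2022.
The task is uplinked: Mar 28, 2022 − 3 days = Mar 25, 2022.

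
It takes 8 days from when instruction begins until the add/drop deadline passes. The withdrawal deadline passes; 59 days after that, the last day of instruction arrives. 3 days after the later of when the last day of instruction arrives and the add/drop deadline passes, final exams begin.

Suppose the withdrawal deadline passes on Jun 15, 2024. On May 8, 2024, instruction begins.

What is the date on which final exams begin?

The withdrawal deadline passes: Jun 15, 2024.
The last day of instruction arrives: Jun 15, 2024 + 59 days = Aug 13, 2024.
Instruction begins: May 8, 2024.
The add/drop deadline passes: May 8, 2024 + 8 days = May 16, 2024.
Both prerequisites met — the last day of instruction arrives (Aug 13, 2024), the add/drop deadline passes (May 16, 2024); the later is Aug 13, 2024.
Final exams begin: Aug 13, 2024 + 3 days = Aug 16, 2024.

Aug 16, 2024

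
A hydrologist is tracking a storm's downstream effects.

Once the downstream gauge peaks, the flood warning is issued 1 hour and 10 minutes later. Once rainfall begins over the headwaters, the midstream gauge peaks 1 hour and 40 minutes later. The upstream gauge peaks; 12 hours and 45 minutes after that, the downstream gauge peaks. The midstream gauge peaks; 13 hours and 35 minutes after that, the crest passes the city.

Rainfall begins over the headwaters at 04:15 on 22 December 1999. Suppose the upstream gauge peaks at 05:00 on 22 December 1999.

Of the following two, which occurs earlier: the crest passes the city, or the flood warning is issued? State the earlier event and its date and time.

The flood warning is issued — 18:55 on 22 December 1999

Rainfall begins over the headwaters: 04:15 Dec 22, 1999.
The midstream gauge peaks: 04:15 Dec 22, 1999 + 1h40m = 05:55 Dec 22, 1999.
The crest passes the city: 05:55 Dec 22, 1999 + 13h35m = 19:30 Dec 22, 1999.
The upstream gauge peaks: 05:00 Dec 22, 1999.
The downstream gauge peaks: 05:00 Dec 22, 1999 + 12h45m = 17:45 Dec 22, 1999.
The flood warning is issued: 17:45 Dec 22, 1999 + 1h10m = 18:55 Dec 22, 1999.
Comparing: the crest passes the city at 19:30 Dec 22, 1999 vs the flood warning is issued at 18:55 Dec 22, 1999. Earlier: the flood warning is issued.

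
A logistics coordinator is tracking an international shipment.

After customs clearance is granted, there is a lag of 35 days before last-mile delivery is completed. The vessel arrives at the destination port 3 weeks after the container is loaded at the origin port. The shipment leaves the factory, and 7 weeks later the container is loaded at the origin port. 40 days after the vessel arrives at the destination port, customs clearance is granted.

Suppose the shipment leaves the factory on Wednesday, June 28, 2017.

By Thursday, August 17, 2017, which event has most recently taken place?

The shipment leaves the factory: Jun 28, 2017.
The container is loaded at the origin port: Jun 28, 2017 + 7 weeks = Aug 16, 2017.
The vessel arrives at the destination port: Aug 16, 2017 + 3 weeks = Sep 6, 2017.
Customs clearance is granted: Sep 6, 2017 + 40 days = Oct 16, 2017.
Last-mile delivery is completed: Oct 16, 2017 + 35 days = Nov 20, 2017.
Aug 17, 2017 falls between when the container is loaded at the origin port (Aug 16, 2017) and when the vessel arrives at the destination port (Sep 6, 2017).

The container is loaded at the origin port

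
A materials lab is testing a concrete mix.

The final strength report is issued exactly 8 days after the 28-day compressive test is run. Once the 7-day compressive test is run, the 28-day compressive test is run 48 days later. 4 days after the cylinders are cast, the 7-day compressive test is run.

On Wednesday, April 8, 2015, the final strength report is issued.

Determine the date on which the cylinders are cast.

The final strength report is issued: Apr 8, 2015.
The 28-day compressive test is run: Apr 8, 2015 − 8 days = Mar 31, 2015.
The 7-day compressive test is run: Mar 31, 2015 − 48 days = Feb 11, 2015.
The cylinders are cast: Feb 11, 2015 − 4 days = Feb 7, 2015.

Saturday, February 7, 2015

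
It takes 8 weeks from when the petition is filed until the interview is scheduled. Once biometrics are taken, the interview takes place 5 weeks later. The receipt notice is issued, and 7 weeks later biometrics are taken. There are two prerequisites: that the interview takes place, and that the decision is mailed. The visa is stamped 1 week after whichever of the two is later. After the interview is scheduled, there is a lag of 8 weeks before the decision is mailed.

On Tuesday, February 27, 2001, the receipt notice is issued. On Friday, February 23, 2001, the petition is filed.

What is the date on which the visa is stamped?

The receipt notice is issued: Feb 27, 2001.
Biometrics are taken: Feb 27, 2001 + 7 weeks = Apr 17, 2001.
The interview takes place: Apr 17, 2001 + 5 weeks = May 22, 2001.
The petition is filed: Feb 23, 2001.
The interview is scheduled: Feb 23, 2001 + 8 weeks = Apr 20, 2001.
The decision is mailed: Apr 20, 2001 + 8 weeks = Jun 15, 2001.
Both prerequisites met — the interview takes place (May 22, 2001), the decision is mailed (Jun 15, 2001); the later is Jun 15, 2001.
The visa is stamped: Jun 15, 2001 + 1 week = Jun 22, 2001.

Friday, June 22, 2001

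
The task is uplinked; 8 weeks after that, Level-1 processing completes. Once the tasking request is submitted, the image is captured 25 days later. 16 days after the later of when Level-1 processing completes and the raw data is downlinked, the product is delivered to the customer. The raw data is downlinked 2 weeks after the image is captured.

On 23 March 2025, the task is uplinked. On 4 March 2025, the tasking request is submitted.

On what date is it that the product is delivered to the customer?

3 June 2025

The task is uplinked: Mar 23, 2025.
Level-1 processing completes: Mar 23, 2025 + 8 weeks = May 18, 2025.
The tasking request is submitted: Mar 4, 2025.
The image is captured: Mar 4, 2025 + 25 days = Mar 29, 2025.
The raw data is downlinked: Mar 29, 2025 + 2 weeks = Apr 12, 2025.
Both prerequisites met — Level-1 processing completes (May 18, 2025), the raw data is downlinked (Apr 12, 2025); the later is May 18, 2025.
The product is delivered to the customer: May 18, 2025 + 16 days = Jun 3, 2025.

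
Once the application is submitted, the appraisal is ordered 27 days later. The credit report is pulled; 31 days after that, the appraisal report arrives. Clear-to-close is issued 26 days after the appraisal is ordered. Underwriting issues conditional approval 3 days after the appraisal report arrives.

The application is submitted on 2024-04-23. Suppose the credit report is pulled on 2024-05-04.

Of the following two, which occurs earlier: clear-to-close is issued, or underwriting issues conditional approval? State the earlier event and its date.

Underwriting issues conditional approval — 2024-06-07

The application is submitted: Apr 23, 2024.
The appraisal is ordered: Apr 23, 2024 + 27 days = May 20, 2024.
Clear-to-close is issued: May 20, 2024 + 26 days = Jun 15, 2024.
The credit report is pulled: May 4, 2024.
The appraisal report arrives: May 4, 2024 + 31 days = Jun 4, 2024.
Underwriting issues conditional approval: Jun 4, 2024 + 3 days = Jun 7, 2024.
Comparing: clear-to-close is issued on Jun 15, 2024 vs underwriting issues conditional approval on Jun 7, 2024. Earlier: underwriting issues conditional approval.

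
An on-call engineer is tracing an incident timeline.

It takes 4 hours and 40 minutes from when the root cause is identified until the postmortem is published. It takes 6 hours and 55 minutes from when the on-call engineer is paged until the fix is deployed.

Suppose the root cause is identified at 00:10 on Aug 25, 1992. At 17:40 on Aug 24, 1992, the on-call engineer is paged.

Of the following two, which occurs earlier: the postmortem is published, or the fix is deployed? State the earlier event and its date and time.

The fix is deployed — 00:35 on Aug 25, 1992

The root cause is identified: 00:10 Aug 25, 1992.
The postmortem is published: 00:10 Aug 25, 1992 + 4h40m = 04:50 Aug 25, 1992.
The on-call engineer is paged: 17:40 Aug 24, 1992.
The fix is deployed: 17:40 Aug 24, 1992 + 6h55m = 00:35 Aug 25, 1992.
Comparing: the postmortem is published at 04:50 Aug 25, 1992 vs the fix is deployed at 00:35 Aug 25, 1992. Earlier: the fix is deployed.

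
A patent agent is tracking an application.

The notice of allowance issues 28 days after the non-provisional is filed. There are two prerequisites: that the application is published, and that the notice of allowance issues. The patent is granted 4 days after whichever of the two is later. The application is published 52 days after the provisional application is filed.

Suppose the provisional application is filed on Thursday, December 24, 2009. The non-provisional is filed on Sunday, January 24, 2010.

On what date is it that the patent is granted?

Thursday, February 25, 2010

The provisional application is filed: Dec 24, 2009.
The application is published: Dec 24, 2009 + 52 days = Feb 14, 2010.
The non-provisional is filed: Jan 24, 2010.
The notice of allowance issues: Jan 24, 2010 + 28 days = Feb 21, 2010.
Both prerequisites met — the application is published (Feb 14, 2010), the notice of allowance issues (Feb 21, 2010); the later is Feb 21, 2010.
The patent is granted: Feb 21, 2010 + 4 days = Feb 25, 2010.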